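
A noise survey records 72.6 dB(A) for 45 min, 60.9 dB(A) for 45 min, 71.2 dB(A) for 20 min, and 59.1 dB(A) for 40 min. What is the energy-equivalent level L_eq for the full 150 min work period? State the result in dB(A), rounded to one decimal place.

L_eq = 10·log₁₀[(1/T)·Σ tᵢ·10^(Lᵢ/10)] with T = 150 min.
Σ tᵢ·10^(Lᵢ/10) = 45·10^(72.6/10) + 45·10^(60.9/10) + 20·10^(71.2/10) + 40·10^(59.1/10) = 1.170e+09.
L_eq = 10·log₁₀(1.170e+09/150) = 68.92 dB(A).

68.9 dB(A)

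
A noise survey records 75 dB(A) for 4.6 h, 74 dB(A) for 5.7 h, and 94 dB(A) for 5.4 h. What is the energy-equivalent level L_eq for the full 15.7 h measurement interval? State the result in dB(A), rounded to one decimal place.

The energy average is taken in the linear domain: L_eq = 10·log₁₀[(Σ tᵢ·10^(Lᵢ/10))/T], T = 15.7 h.
Σ tᵢ·10^(Lᵢ/10) = 4.6·10^(75/10) + 5.7·10^(74/10) + 5.4·10^(94/10) = 1.385e+10.
L_eq = 10·log₁₀(1.385e+10/15.7) = 89.46 dB(A).

89.5 dB(A)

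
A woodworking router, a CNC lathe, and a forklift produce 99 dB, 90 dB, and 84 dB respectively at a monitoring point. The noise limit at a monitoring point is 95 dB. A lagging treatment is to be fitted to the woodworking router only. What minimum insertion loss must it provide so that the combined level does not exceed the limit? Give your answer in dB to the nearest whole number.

6 dB

Everything except the woodworking router sums to 10^(90/10) + 10^(84/10) = 1.251e+09 in linear terms, 90.97 dB.
To meet 95 dB overall, the treated woodworking router may contribute at most 10^(95/10) − 1.251e+09 = 1.911e+09, i.e. 92.81 dB.
Required insertion loss = 99 − 92.81 = 6.19 dB.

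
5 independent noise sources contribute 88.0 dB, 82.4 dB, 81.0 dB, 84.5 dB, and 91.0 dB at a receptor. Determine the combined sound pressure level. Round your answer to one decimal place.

93.9 dB

For uncorrelated sources the intensities add, so convert each level to linear form, sum, and take 10·log₁₀ of the total.
Σ 10^(L/10) = 10^(88.0/10) + 10^(82.4/10) + 10^(81.0/10) + 10^(84.5/10) + 10^(91.0/10) = 2.471e+09.
L_total = 10·log₁₀(2.471e+09) = 93.93 dB.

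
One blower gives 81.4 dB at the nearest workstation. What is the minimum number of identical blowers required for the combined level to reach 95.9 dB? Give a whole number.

29

N identical sources give L₁ + 10·log₁₀ N, so require 10·log₁₀ N ≥ 95.9 − 81.4 = 14.5 dB.
N ≥ 10^(14.5/10) = 28.184, so N = 29.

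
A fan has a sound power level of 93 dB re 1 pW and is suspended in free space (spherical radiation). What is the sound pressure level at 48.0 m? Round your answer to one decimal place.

48.4 dB

Free-field spherical radiation: L_p = L_w − 10·log₁₀(4π·r²), r = 48.0 m.
4π·r² = 2.895e+04 m², 10·log₁₀ of that is 44.617 dB.
L_p = 93 − 44.617 = 48.38 dB.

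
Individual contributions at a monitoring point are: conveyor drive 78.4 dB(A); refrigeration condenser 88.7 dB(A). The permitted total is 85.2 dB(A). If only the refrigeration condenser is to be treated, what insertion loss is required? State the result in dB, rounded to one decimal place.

Fixed contribution from the other source: Σ 10^(L/10) = 10^(78.4/10) = 6.918e+07 (78.40 dB(A)).
The limit corresponds to 10^(85.2/10) = 3.311e+08; subtracting the fixed part leaves 2.619e+08 for the refrigeration condenser, i.e. 84.18 dB(A).
So the refrigeration condenser must be reduced from 88.7 to 84.18 dB(A): IL = 4.52 dB.

4.5 dB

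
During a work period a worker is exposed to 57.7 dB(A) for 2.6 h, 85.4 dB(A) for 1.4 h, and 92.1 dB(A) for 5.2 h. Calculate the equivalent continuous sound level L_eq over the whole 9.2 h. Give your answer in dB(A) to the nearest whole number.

90 dB(A)

L_eq = 10·log₁₀[(1/T)·Σ tᵢ·10^(Lᵢ/10)] with T = 9.2 h.
Σ tᵢ·10^(Lᵢ/10) = 2.6·10^(57.7/10) + 1.4·10^(85.4/10) + 5.2·10^(92.1/10) = 8.920e+09.
L_eq = 10·log₁₀(8.920e+09/9.2) = 89.87 dB(A).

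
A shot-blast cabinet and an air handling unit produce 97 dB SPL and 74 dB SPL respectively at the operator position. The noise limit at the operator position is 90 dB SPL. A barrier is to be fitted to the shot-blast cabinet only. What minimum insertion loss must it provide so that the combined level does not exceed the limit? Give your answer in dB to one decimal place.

7.1 dB

The untreated sources together contribute 10^(74/10) = 2.512e+07, i.e. 74.00 dB SPL.
To meet 90 dB SPL overall, the treated shot-blast cabinet may contribute at most 10^(90/10) − 2.512e+07 = 9.749e+08, i.e. 89.89 dB SPL.
Required insertion loss = 97 − 89.89 = 7.11 dB.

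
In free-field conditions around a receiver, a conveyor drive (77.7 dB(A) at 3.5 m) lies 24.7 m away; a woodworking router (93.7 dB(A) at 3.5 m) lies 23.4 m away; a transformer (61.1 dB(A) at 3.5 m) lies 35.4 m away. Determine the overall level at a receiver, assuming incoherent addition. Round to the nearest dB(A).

Propagate each source to the receiver with L = L_ref − 20·log₁₀(r/r_ref), then add intensities.
conveyor drive: 77.7 − 20·log₁₀(24.7/3.5) = 77.7 − 16.97 = 60.73 dB(A).
woodworking router: 93.7 − 20·log₁₀(23.4/3.5) = 93.7 − 16.50 = 77.20 dB(A).
transformer: 61.1 − 20·log₁₀(35.4/3.5) = 61.1 − 20.10 = 41.00 dB(A).
Σ 10^(L/10) = 5.364e+07 → L_total = 10·log₁₀(5.364e+07) = 77.29 dB(A).

77 dB(A)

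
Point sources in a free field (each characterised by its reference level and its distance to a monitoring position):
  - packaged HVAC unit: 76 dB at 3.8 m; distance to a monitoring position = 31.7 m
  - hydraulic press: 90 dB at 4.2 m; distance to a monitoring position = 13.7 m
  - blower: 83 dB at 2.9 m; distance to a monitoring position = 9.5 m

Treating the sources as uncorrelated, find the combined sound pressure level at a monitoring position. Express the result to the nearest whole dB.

First find each source's level at the receiver (point-source: −20·log₁₀(r/r_ref)), then combine on an intensity basis.
packaged HVAC unit: 76 − 20·log₁₀(31.7/3.8) = 76 − 18.43 = 57.57 dB.
hydraulic press: 90 − 20·log₁₀(13.7/4.2) = 90 − 10.27 = 79.73 dB.
blower: 83 − 20·log₁₀(9.5/2.9) = 83 − 10.31 = 72.69 dB.
Σ 10^(L/10) = 1.131e+08 → L_total = 10·log₁₀(1.131e+08) = 80.54 dB.

81 dB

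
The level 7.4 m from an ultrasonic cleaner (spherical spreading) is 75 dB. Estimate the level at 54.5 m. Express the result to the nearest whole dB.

58 dB

Point-source attenuation: ΔL = 20·log₁₀(r₂/r₁) = 20·log₁₀(54.5/7.4) = 17.343 dB.
L₂ = 75 − 20·log₁₀(54.5/7.4) = 75 − 17.343 = 57.66 dB.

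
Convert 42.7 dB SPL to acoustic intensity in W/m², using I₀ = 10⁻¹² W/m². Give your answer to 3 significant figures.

1.86e-08 W/m²

L = 10·log₁₀(I/I₀) ⇒ I = I₀·10^(L/10) = 10⁻¹² × 10^4.27.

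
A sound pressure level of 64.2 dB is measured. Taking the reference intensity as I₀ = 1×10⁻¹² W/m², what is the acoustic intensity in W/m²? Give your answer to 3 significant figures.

I = I₀·10^(L/10) = 10⁻¹² × 10^(64.2/10) = 10^(-5.580).

2.63e-06 W/m²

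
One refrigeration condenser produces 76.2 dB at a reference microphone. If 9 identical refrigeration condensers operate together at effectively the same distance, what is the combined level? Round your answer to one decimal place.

85.7 dB

L_total = L₁ + 10·log₁₀ N for N identical incoherent sources.
L_total = 76.2 + 10·log₁₀(9) = 76.2 + 9.542 = 85.74 dB.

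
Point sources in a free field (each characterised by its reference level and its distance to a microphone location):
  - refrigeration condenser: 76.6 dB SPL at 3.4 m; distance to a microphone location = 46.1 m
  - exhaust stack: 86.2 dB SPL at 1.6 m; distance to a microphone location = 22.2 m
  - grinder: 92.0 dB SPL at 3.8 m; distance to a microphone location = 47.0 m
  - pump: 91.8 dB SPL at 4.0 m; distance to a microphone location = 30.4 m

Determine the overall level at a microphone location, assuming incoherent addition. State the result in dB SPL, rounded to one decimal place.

Apply inverse-square spreading to bring every level to the receiver, then sum 10^(L/10).
refrigeration condenser: 76.6 − 20·log₁₀(46.1/3.4) = 76.6 − 22.64 = 53.96 dB SPL.
exhaust stack: 86.2 − 20·log₁₀(22.2/1.6) = 86.2 − 22.84 = 63.36 dB SPL.
grinder: 92.0 − 20·log₁₀(47.0/3.8) = 92.0 − 21.85 = 70.15 dB SPL.
pump: 91.8 − 20·log₁₀(30.4/4.0) = 91.8 − 17.62 = 74.18 dB SPL.
Σ 10^(L/10) = 3.898e+07 → L_total = 10·log₁₀(3.898e+07) = 75.91 dB SPL.

75.9 dB SPL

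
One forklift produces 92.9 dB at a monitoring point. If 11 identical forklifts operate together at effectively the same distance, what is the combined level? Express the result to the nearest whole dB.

103 dB

L_total = L₁ + 10·log₁₀ N for N identical incoherent sources.
L_total = 92.9 + 10·log₁₀(11) = 92.9 + 10.414 = 103.31 dB.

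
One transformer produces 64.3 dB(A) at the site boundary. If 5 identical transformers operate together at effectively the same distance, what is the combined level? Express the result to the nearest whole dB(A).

71 dB(A)

N identical incoherent sources raise the level by 10·log₁₀ N.
L_total = 64.3 + 10·log₁₀(5) = 64.3 + 6.990 = 71.29 dB(A).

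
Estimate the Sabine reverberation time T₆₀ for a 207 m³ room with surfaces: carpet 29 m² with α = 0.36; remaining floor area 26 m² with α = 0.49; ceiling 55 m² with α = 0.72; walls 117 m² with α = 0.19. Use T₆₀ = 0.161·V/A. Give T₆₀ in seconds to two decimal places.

0.39 s

Total absorption A = 29·0.36 + 26·0.49 + 55·0.72 + 117·0.19 = 85.01 m² sabins.
T₆₀ = 0.161 × 207 / 85.01 = 0.392 s.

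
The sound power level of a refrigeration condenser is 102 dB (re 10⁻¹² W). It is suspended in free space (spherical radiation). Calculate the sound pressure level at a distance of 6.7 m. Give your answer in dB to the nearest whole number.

74 dB

Free-field spherical radiation: L_p = L_w − 10·log₁₀(4π·r²), r = 6.7 m.
4π·r² = 564.1 m², 10·log₁₀ of that is 27.514 dB.
L_p = 102 − 27.514 = 74.49 dB.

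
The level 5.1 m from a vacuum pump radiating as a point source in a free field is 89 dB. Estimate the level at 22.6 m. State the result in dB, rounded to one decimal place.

76.1 dB

Spherical spreading from a point source gives a 20·log₁₀(r₂/r₁) drop.
L₂ = 89 − 20·log₁₀(22.6/5.1) = 89 − 12.931 = 76.07 dB.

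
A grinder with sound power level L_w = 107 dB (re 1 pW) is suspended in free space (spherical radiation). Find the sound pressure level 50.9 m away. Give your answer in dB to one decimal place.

Free-field spherical radiation: L_p = L_w − 10·log₁₀(4π·r²), r = 50.9 m.
4π·r² = 3.256e+04 m², 10·log₁₀ of that is 45.126 dB.
L_p = 107 − 45.126 = 61.87 dB.

61.9 dB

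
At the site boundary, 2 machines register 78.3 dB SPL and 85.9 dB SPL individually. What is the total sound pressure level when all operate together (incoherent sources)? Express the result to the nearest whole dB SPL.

87 dB SPL

For uncorrelated sources the intensities add, so convert each level to linear form, sum, and take 10·log₁₀ of the total.
Σ 10^(L/10) = 10^(78.3/10) + 10^(85.9/10) = 4.567e+08.
L_total = 10·log₁₀(4.567e+08) = 86.60 dB SPL.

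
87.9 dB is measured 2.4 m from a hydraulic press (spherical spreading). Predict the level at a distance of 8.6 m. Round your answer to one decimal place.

76.8 dB

For a point source, L₂ = L₁ − 20·log₁₀(r₂/r₁).
L₂ = 87.9 − 20·log₁₀(8.6/2.4) = 87.9 − 11.086 = 76.81 dB.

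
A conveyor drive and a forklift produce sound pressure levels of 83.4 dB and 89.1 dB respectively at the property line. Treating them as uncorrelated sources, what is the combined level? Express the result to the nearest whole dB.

Incoherent sources combine by intensity addition: L_total = 10·log₁₀(Σ 10^(L_i/10)).
Σ 10^(L/10) = 10^(83.4/10) + 10^(89.1/10) = 1.032e+09.
L_total = 10·log₁₀(1.032e+09) = 90.14 dB.

90 dB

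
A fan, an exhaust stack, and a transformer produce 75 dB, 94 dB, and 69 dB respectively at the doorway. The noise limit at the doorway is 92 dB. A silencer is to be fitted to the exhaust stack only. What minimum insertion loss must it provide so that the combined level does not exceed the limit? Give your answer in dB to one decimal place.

2.1 dB

The untreated sources together contribute 10^(75/10) + 10^(69/10) = 3.957e+07, i.e. 75.97 dB.
The limit corresponds to 10^(92/10) = 1.585e+09; subtracting the fixed part leaves 1.545e+09 for the exhaust stack, i.e. 91.89 dB.
So the exhaust stack must be reduced from 94 to 91.89 dB: IL = 2.11 dB.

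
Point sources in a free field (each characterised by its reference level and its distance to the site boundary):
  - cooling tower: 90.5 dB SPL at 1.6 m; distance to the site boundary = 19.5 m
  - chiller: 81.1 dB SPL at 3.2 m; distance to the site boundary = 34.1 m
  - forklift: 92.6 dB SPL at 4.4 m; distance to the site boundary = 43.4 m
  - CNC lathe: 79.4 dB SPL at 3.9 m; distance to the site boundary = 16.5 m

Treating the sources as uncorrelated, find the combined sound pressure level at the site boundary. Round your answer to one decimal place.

75.1 dB SPL

First find each source's level at the receiver (point-source: −20·log₁₀(r/r_ref)), then combine on an intensity basis.
cooling tower: 90.5 − 20·log₁₀(19.5/1.6) = 90.5 − 21.72 = 68.78 dB SPL.
chiller: 81.1 − 20·log₁₀(34.1/3.2) = 81.1 − 20.55 = 60.55 dB SPL.
forklift: 92.6 − 20·log₁₀(43.4/4.4) = 92.6 − 19.88 = 72.72 dB SPL.
CNC lathe: 79.4 − 20·log₁₀(16.5/3.9) = 79.4 − 12.53 = 66.87 dB SPL.
Σ 10^(L/10) = 3.226e+07 → L_total = 10·log₁₀(3.226e+07) = 75.09 dB SPL.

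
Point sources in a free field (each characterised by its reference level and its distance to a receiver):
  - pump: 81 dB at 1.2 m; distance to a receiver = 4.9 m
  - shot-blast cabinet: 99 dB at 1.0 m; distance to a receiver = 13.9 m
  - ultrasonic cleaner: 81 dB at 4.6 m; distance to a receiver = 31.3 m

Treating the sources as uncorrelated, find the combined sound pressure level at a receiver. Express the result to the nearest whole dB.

Propagate each source to the receiver with L = L_ref − 20·log₁₀(r/r_ref), then add intensities.
pump: 81 − 20·log₁₀(4.9/1.2) = 81 − 12.22 = 68.78 dB.
shot-blast cabinet: 99 − 20·log₁₀(13.9/1.0) = 99 − 22.86 = 76.14 dB.
ultrasonic cleaner: 81 − 20·log₁₀(31.3/4.6) = 81 − 16.66 = 64.34 dB.
Σ 10^(L/10) = 5.138e+07 → L_total = 10·log₁₀(5.138e+07) = 77.11 dB.

77 dB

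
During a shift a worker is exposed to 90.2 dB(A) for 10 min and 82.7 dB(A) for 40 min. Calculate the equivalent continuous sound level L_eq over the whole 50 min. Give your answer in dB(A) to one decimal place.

85.5 dB(A)

L_eq = 10·log₁₀[(1/T)·Σ tᵢ·10^(Lᵢ/10)] with T = 50 min.
Σ tᵢ·10^(Lᵢ/10) = 10·10^(90.2/10) + 40·10^(82.7/10) = 1.792e+10.
L_eq = 10·log₁₀(1.792e+10/50) = 85.54 dB(A).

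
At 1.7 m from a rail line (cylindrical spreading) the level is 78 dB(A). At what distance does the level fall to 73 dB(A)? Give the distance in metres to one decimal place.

For a line source L₁ − L₂ = 10·log₁₀(r₂/r₁), so r₂ = r₁·10^((L₁−L₂)/10).
r₂ = 1.7·10^((78−73)/10) = 1.7·10^(5.0/10) = 5.38 m.

5.4 m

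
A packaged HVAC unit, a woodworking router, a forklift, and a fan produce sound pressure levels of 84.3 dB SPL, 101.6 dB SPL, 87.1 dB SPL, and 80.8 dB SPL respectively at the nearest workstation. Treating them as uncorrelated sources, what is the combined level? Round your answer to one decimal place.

101.9 dB SPL

For uncorrelated sources the intensities add, so convert each level to linear form, sum, and take 10·log₁₀ of the total.
Σ 10^(L/10) = 10^(84.3/10) + 10^(101.6/10) + 10^(87.1/10) + 10^(80.8/10) = 1.536e+10.
L_total = 10·log₁₀(1.536e+10) = 101.86 dB SPL.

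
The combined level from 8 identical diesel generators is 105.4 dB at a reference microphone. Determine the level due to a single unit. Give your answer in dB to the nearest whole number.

96 dB

8 equal contributions raise the level by 10·log₁₀ 8 = 9.031 dB, so each unit alone gives 105.4 − 9.031.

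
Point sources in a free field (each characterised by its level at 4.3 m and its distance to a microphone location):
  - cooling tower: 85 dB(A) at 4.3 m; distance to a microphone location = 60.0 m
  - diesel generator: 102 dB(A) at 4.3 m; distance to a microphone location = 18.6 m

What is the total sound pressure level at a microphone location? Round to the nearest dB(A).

Apply inverse-square spreading to bring every level to the receiver, then sum 10^(L/10).
cooling tower: 85 − 20·log₁₀(60.0/4.3) = 85 − 22.89 = 62.11 dB(A).
diesel generator: 102 − 20·log₁₀(18.6/4.3) = 102 − 12.72 = 89.28 dB(A).
Σ 10^(L/10) = 8.487e+08 → L_total = 10·log₁₀(8.487e+08) = 89.29 dB(A).

89 dB(A)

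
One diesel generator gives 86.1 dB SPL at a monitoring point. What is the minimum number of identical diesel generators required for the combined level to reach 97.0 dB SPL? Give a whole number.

13

The shortfall is 97.0 − 86.1 = 10.9 dB, and N units add 10·log₁₀ N, so need 10·log₁₀ N ≥ 10.9.
N ≥ 10^(10.9/10) = 12.303, so N = 13.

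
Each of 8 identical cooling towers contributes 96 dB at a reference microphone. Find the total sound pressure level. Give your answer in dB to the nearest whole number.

L_total = L₁ + 10·log₁₀ N for N identical incoherent sources.
L_total = 96 + 10·log₁₀(8) = 96 + 9.031 = 105.03 dB.

105 dB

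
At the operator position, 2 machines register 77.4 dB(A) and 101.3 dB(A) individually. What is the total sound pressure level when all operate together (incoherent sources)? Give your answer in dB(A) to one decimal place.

Incoherent sources combine by intensity addition: L_total = 10·log₁₀(Σ 10^(L_i/10)).
Σ 10^(L/10) = 10^(77.4/10) + 10^(101.3/10) = 1.354e+10.
L_total = 10·log₁₀(1.354e+10) = 101.32 dB(A).

101.3 dB(A)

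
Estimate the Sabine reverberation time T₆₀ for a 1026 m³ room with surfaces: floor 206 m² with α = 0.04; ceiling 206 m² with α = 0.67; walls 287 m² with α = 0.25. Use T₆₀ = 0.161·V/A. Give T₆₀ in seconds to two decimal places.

0.76 s

Total absorption A = 206·0.04 + 206·0.67 + 287·0.25 = 218.01 m² sabins.
T₆₀ = 0.161 × 1026 / 218.01 = 0.758 s.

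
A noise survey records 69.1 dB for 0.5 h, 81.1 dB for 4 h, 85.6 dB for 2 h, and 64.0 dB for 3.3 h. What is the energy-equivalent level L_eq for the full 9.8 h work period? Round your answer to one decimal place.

The energy average is taken in the linear domain: L_eq = 10·log₁₀[(Σ tᵢ·10^(Lᵢ/10))/T], T = 9.8 h.
Σ tᵢ·10^(Lᵢ/10) = 0.5·10^(69.1/10) + 4·10^(81.1/10) + 2·10^(85.6/10) + 3.3·10^(64.0/10) = 1.254e+09.
L_eq = 10·log₁₀(1.254e+09/9.8) = 81.07 dB.

81.1 dB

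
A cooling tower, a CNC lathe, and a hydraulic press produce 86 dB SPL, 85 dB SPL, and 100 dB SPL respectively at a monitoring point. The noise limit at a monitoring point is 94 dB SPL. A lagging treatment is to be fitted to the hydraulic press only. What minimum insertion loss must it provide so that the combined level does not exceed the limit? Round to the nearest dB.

7 dB

Everything except the hydraulic press sums to 10^(86/10) + 10^(85/10) = 7.143e+08 in linear terms, 88.54 dB SPL.
To meet 94 dB SPL overall, the treated hydraulic press may contribute at most 10^(94/10) − 7.143e+08 = 1.798e+09, i.e. 92.55 dB SPL.
Required insertion loss = 100 − 92.55 = 7.45 dB.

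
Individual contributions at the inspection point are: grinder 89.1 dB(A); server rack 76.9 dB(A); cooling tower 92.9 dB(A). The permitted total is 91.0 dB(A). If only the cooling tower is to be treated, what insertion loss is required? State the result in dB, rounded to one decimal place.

The untreated sources together contribute 10^(89.1/10) + 10^(76.9/10) = 8.618e+08, i.e. 89.35 dB(A).
The limit corresponds to 10^(91.0/10) = 1.259e+09; subtracting the fixed part leaves 3.971e+08 for the cooling tower, i.e. 85.99 dB(A).
So the cooling tower must be reduced from 92.9 to 85.99 dB(A): IL = 6.91 dB.

6.9 dB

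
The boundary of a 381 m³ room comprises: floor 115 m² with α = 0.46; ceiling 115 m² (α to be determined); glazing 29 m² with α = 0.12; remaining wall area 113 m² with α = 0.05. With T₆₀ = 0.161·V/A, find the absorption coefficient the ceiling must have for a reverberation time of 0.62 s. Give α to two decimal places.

0.32

A = 0.161·V/T₆₀ = 0.161·381/0.62 = 98.94 m² sabins.
Absorption from the other surfaces = 115·0.46 + 29·0.12 + 113·0.05 = 62.03 m², so the ceiling must supply 36.91 m² over 115 m².
α = 36.91/115 = 0.321.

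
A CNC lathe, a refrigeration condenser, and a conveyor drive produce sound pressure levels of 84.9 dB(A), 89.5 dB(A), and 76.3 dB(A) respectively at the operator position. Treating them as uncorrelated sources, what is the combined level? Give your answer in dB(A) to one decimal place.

90.9 dB(A)

Incoherent sources combine by intensity addition: L_total = 10·log₁₀(Σ 10^(L_i/10)).
Σ 10^(L/10) = 10^(84.9/10) + 10^(89.5/10) + 10^(76.3/10) = 1.243e+09.
L_total = 10·log₁₀(1.243e+09) = 90.94 dB(A).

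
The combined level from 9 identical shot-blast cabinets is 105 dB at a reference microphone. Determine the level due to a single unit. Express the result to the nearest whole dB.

95 dB

9 equal contributions raise the level by 10·log₁₀ 9 = 9.542 dB, so each unit alone gives 105 − 9.542.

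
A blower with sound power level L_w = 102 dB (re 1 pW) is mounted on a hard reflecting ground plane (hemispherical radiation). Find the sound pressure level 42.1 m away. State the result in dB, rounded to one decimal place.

The power spreads over a hemisphere of area 2π·r², so L_p = L_w − 10·log₁₀(2π·r²).
2π·r² = 1.114e+04 m², 10·log₁₀ of that is 40.467 dB.
L_p = 102 − 40.467 = 61.53 dB.

61.5 dB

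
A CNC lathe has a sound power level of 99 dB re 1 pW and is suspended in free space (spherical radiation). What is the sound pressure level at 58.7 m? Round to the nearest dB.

Free-field spherical radiation: L_p = L_w − 10·log₁₀(4π·r²), r = 58.7 m.
4π·r² = 4.33e+04 m², 10·log₁₀ of that is 46.365 dB.
L_p = 99 − 46.365 = 52.64 dB.

53 dB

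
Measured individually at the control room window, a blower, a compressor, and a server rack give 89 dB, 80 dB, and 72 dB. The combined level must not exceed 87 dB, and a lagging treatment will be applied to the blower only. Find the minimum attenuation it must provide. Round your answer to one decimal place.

3.1 dB

The untreated sources together contribute 10^(80/10) + 10^(72/10) = 1.158e+08, i.e. 80.64 dB.
To meet 87 dB overall, the treated blower may contribute at most 10^(87/10) − 1.158e+08 = 3.853e+08, i.e. 85.86 dB.
Required insertion loss = 89 − 85.86 = 3.14 dB.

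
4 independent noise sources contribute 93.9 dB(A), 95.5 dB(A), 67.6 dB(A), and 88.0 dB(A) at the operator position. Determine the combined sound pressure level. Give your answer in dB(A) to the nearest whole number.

For uncorrelated sources the intensities add, so convert each level to linear form, sum, and take 10·log₁₀ of the total.
Σ 10^(L/10) = 10^(93.9/10) + 10^(95.5/10) + 10^(67.6/10) + 10^(88.0/10) = 6.640e+09.
L_total = 10·log₁₀(6.640e+09) = 98.22 dB(A).

98 dB(A)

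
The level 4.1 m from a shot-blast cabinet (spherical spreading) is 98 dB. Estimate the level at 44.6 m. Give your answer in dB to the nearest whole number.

77 dB

For a point source, L₂ = L₁ − 20·log₁₀(r₂/r₁).
L₂ = 98 − 20·log₁₀(44.6/4.1) = 98 − 20.731 = 77.27 dB.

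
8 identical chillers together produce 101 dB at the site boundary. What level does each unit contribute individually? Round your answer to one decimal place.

Dividing the total intensity by 8 lowers the level by 10·log₁₀ 8 = 9.031 dB: L₁ = 101 − 9.031.

92.0 dB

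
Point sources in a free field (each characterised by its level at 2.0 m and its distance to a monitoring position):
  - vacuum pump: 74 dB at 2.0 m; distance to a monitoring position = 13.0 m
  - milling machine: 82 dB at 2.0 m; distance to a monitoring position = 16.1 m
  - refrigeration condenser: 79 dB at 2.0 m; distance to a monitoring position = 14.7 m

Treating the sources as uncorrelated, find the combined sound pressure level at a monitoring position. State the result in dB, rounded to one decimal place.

Propagate each source to the receiver with L = L_ref − 20·log₁₀(r/r_ref), then add intensities.
vacuum pump: 74 − 20·log₁₀(13.0/2.0) = 74 − 16.26 = 57.74 dB.
milling machine: 82 − 20·log₁₀(16.1/2.0) = 82 − 18.12 = 63.88 dB.
refrigeration condenser: 79 − 20·log₁₀(14.7/2.0) = 79 − 17.33 = 61.67 dB.
Σ 10^(L/10) = 4.511e+06 → L_total = 10·log₁₀(4.511e+06) = 66.54 dB.

66.5 dB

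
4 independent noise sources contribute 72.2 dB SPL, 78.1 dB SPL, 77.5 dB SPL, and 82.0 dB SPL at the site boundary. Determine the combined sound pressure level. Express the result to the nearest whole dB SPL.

85 dB SPL

Incoherent sources combine by intensity addition: L_total = 10·log₁₀(Σ 10^(L_i/10)).
Σ 10^(L/10) = 10^(72.2/10) + 10^(78.1/10) + 10^(77.5/10) + 10^(82.0/10) = 2.959e+08.
L_total = 10·log₁₀(2.959e+08) = 84.71 dB SPL.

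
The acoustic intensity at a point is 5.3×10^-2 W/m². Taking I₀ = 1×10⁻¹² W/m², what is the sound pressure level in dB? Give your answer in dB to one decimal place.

I/I₀ = 5.3×10^-2/10⁻¹² = 5.3×10^10, and L = 10·log₁₀(I/I₀).
L = 10·(0.7243 + 10) = 107.24 dB.

107.2 dB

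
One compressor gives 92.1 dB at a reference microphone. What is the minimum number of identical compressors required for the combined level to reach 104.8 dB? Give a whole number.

Need L₁ + 10·log₁₀ N ≥ 104.8, i.e. log₁₀ N ≥ 1.27.
N ≥ 10^(12.7/10) = 18.621, so N = 19.

19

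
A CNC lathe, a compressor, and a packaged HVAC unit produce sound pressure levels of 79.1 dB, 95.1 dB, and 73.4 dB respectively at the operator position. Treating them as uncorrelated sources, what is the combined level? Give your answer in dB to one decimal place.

95.2 dB

For uncorrelated sources the intensities add, so convert each level to linear form, sum, and take 10·log₁₀ of the total.
Σ 10^(L/10) = 10^(79.1/10) + 10^(95.1/10) + 10^(73.4/10) = 3.339e+09.
L_total = 10·log₁₀(3.339e+09) = 95.24 dB.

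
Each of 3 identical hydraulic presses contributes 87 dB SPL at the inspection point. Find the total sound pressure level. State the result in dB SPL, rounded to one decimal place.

91.8 dB SPL

N identical incoherent sources raise the level by 10·log₁₀ N.
L_total = 87 + 10·log₁₀(3) = 87 + 4.771 = 91.77 dB SPL.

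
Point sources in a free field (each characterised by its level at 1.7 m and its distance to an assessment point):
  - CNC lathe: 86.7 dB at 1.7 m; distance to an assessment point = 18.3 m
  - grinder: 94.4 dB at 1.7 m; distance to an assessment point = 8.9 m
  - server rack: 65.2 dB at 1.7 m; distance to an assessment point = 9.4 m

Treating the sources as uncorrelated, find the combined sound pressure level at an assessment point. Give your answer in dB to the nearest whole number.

Apply inverse-square spreading to bring every level to the receiver, then sum 10^(L/10).
CNC lathe: 86.7 − 20·log₁₀(18.3/1.7) = 86.7 − 20.64 = 66.06 dB.
grinder: 94.4 − 20·log₁₀(8.9/1.7) = 94.4 − 14.38 = 80.02 dB.
server rack: 65.2 − 20·log₁₀(9.4/1.7) = 65.2 − 14.85 = 50.35 dB.
Σ 10^(L/10) = 1.046e+08 → L_total = 10·log₁₀(1.046e+08) = 80.20 dB.

80 dB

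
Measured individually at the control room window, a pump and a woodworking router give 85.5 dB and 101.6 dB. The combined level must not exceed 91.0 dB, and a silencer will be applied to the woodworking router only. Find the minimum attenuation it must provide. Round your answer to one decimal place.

12.0 dB

Fixed contribution from the other source: Σ 10^(L/10) = 10^(85.5/10) = 3.548e+08 (85.50 dB).
The limit corresponds to 10^(91.0/10) = 1.259e+09; subtracting the fixed part leaves 9.041e+08 for the woodworking router, i.e. 89.56 dB.
Required insertion loss = 101.6 − 89.56 = 12.04 dB.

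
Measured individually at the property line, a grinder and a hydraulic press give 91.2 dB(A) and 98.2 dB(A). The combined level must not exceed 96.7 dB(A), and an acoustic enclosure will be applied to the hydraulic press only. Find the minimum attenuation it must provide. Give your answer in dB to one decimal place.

2.9 dB

Fixed contribution from the other source: Σ 10^(L/10) = 10^(91.2/10) = 1.318e+09 (91.20 dB(A)).
The limit corresponds to 10^(96.7/10) = 4.677e+09; subtracting the fixed part leaves 3.359e+09 for the hydraulic press, i.e. 95.26 dB(A).
So the hydraulic press must be reduced from 98.2 to 95.26 dB(A): IL = 2.94 dB.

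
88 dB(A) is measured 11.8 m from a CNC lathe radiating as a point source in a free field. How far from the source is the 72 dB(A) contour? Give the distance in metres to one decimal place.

74.5 m

The 16.0 dB drop corresponds to a distance ratio of 10^(16.0/20) for a point source.
r₂ = 11.8·10^((88−72)/20) = 11.8·10^(16.0/20) = 74.45 m.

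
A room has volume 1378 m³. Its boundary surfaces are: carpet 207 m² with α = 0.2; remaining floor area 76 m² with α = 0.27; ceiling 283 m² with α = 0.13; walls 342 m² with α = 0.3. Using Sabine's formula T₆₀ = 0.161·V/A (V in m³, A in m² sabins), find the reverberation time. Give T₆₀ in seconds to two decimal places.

1.10 s

Summing Sᵢαᵢ: 207·0.2 + 76·0.27 + 283·0.13 + 342·0.3 = 201.31 m².
T₆₀ = 0.161 × 1378 / 201.31 = 1.102 s.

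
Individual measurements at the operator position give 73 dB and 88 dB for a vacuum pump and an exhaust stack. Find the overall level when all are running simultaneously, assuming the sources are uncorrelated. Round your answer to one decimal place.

88.1 dB

Incoherent sources combine by intensity addition: L_total = 10·log₁₀(Σ 10^(L_i/10)).
Σ 10^(L/10) = 10^(73/10) + 10^(88/10) = 6.509e+08.
L_total = 10·log₁₀(6.509e+08) = 88.14 dB.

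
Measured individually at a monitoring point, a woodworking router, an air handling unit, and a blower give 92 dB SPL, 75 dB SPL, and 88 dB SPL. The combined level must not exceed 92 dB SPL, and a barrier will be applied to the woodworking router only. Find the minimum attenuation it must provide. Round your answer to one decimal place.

2.4 dB

The untreated sources together contribute 10^(75/10) + 10^(88/10) = 6.626e+08, i.e. 88.21 dB SPL.
To meet 92 dB SPL overall, the treated woodworking router may contribute at most 10^(92/10) − 6.626e+08 = 9.223e+08, i.e. 89.65 dB SPL.
Required insertion loss = 92 − 89.65 = 2.35 dB.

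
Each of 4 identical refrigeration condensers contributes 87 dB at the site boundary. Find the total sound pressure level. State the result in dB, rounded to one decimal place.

L_total = L₁ + 10·log₁₀ N for N identical incoherent sources.
L_total = 87 + 10·log₁₀(4) = 87 + 6.021 = 93.02 dB.

93.0 dB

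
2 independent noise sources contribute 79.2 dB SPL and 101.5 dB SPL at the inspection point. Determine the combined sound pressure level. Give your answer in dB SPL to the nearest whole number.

102 dB SPL

For uncorrelated sources the intensities add, so convert each level to linear form, sum, and take 10·log₁₀ of the total.
Σ 10^(L/10) = 10^(79.2/10) + 10^(101.5/10) = 1.421e+10.
L_total = 10·log₁₀(1.421e+10) = 101.53 dB SPL.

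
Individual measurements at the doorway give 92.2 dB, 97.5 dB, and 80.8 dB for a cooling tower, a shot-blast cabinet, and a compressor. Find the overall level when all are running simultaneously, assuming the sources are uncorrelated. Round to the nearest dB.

Incoherent sources combine by intensity addition: L_total = 10·log₁₀(Σ 10^(L_i/10)).
Σ 10^(L/10) = 10^(92.2/10) + 10^(97.5/10) + 10^(80.8/10) = 7.403e+09.
L_total = 10·log₁₀(7.403e+09) = 98.69 dB.

99 dB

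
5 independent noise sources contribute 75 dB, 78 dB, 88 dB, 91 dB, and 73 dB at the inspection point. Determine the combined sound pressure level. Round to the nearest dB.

For uncorrelated sources the intensities add, so convert each level to linear form, sum, and take 10·log₁₀ of the total.
Σ 10^(L/10) = 10^(75/10) + 10^(78/10) + 10^(88/10) + 10^(91/10) + 10^(73/10) = 2.005e+09.
L_total = 10·log₁₀(2.005e+09) = 93.02 dB.

93 dB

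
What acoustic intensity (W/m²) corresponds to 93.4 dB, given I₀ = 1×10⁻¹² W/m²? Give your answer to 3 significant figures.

I = I₀·10^(L/10) = 10⁻¹² × 10^(93.4/10) = 10^(-2.660).

0.00219 W/m²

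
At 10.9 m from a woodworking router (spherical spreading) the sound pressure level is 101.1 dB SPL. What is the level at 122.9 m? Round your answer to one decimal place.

80.1 dB SPL

Spherical spreading from a point source gives a 20·log₁₀(r₂/r₁) drop.
L₂ = 101.1 − 20·log₁₀(122.9/10.9) = 101.1 − 21.043 = 80.06 dB SPL.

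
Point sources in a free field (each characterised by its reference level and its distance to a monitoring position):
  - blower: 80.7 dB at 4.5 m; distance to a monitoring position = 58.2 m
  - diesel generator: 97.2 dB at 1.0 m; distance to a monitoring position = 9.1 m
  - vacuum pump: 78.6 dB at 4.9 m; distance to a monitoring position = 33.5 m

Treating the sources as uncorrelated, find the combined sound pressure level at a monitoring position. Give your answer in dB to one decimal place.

78.2 dB

First find each source's level at the receiver (point-source: −20·log₁₀(r/r_ref)), then combine on an intensity basis.
blower: 80.7 − 20·log₁₀(58.2/4.5) = 80.7 − 22.23 = 58.47 dB.
diesel generator: 97.2 − 20·log₁₀(9.1/1.0) = 97.2 − 19.18 = 78.02 dB.
vacuum pump: 78.6 − 20·log₁₀(33.5/4.9) = 78.6 − 16.70 = 61.90 dB.
Σ 10^(L/10) = 6.563e+07 → L_total = 10·log₁₀(6.563e+07) = 78.17 dB.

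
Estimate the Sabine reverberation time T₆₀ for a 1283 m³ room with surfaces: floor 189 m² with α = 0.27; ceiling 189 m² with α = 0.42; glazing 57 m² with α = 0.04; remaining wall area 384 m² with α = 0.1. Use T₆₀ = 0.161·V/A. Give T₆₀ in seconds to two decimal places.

Total absorption A = 189·0.27 + 189·0.42 + 57·0.04 + 384·0.1 = 171.09 m² sabins.
T₆₀ = 0.161 × 1283 / 171.09 = 1.207 s.

1.21 s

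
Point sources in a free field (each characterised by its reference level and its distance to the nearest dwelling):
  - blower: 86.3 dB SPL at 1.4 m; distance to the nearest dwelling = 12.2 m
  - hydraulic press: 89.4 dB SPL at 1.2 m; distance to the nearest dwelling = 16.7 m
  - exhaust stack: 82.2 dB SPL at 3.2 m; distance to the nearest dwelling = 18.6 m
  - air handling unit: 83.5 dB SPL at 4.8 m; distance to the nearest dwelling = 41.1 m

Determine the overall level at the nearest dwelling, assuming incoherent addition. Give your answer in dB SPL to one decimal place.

72.6 dB SPL

Apply inverse-square spreading to bring every level to the receiver, then sum 10^(L/10).
blower: 86.3 − 20·log₁₀(12.2/1.4) = 86.3 − 18.80 = 67.50 dB SPL.
hydraulic press: 89.4 − 20·log₁₀(16.7/1.2) = 89.4 − 22.87 = 66.53 dB SPL.
exhaust stack: 82.2 − 20·log₁₀(18.6/3.2) = 82.2 − 15.29 = 66.91 dB SPL.
air handling unit: 83.5 − 20·log₁₀(41.1/4.8) = 83.5 − 18.65 = 64.85 dB SPL.
Σ 10^(L/10) = 1.808e+07 → L_total = 10·log₁₀(1.808e+07) = 72.57 dB SPL.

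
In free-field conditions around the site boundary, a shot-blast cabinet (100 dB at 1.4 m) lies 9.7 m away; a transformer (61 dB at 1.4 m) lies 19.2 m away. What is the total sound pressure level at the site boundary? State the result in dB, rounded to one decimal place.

83.2 dB

Propagate each source to the receiver with L = L_ref − 20·log₁₀(r/r_ref), then add intensities.
shot-blast cabinet: 100 − 20·log₁₀(9.7/1.4) = 100 − 16.81 = 83.19 dB.
transformer: 61 − 20·log₁₀(19.2/1.4) = 61 − 22.74 = 38.26 dB.
Σ 10^(L/10) = 2.083e+08 → L_total = 10·log₁₀(2.083e+08) = 83.19 dB.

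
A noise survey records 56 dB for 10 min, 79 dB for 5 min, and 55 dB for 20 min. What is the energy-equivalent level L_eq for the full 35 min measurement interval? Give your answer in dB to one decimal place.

70.7 dB

L_eq = 10·log₁₀[(1/T)·Σ tᵢ·10^(Lᵢ/10)] with T = 35 min.
Σ tᵢ·10^(Lᵢ/10) = 10·10^(56/10) + 5·10^(79/10) + 20·10^(55/10) = 4.075e+08.
L_eq = 10·log₁₀(4.075e+08/35) = 70.66 dB.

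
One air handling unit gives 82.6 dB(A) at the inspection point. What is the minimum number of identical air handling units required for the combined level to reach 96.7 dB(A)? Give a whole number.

26

Need L₁ + 10·log₁₀ N ≥ 96.7, i.e. log₁₀ N ≥ 1.41.
N ≥ 10^(14.1/10) = 25.704, so N = 26.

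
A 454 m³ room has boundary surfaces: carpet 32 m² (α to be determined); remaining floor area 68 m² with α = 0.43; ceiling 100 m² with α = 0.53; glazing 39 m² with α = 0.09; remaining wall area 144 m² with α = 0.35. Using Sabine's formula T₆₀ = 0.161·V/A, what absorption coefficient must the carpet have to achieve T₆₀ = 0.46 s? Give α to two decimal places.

A = 0.161·V/T₆₀ = 0.161·454/0.46 = 158.90 m² sabins.
Absorption from the other surfaces = 68·0.43 + 100·0.53 + 39·0.09 + 144·0.35 = 136.15 m², so the carpet must supply 22.75 m² over 32 m².
α = 22.75/32 = 0.711.

0.71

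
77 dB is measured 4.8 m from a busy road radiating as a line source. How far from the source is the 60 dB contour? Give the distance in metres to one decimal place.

For a line source L₁ − L₂ = 10·log₁₀(r₂/r₁), so r₂ = r₁·10^((L₁−L₂)/10).
r₂ = 4.8·10^((77−60)/10) = 4.8·10^(17.0/10) = 240.57 m.

240.6 m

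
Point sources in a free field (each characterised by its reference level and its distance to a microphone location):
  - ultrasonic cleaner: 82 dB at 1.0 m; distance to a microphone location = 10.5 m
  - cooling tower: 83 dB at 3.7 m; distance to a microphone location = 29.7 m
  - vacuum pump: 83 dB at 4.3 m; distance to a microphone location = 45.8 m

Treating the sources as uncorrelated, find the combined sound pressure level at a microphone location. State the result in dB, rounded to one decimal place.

68.0 dB

Apply inverse-square spreading to bring every level to the receiver, then sum 10^(L/10).
ultrasonic cleaner: 82 − 20·log₁₀(10.5/1.0) = 82 − 20.42 = 61.58 dB.
cooling tower: 83 − 20·log₁₀(29.7/3.7) = 83 − 18.09 = 64.91 dB.
vacuum pump: 83 − 20·log₁₀(45.8/4.3) = 83 − 20.55 = 62.45 dB.
Σ 10^(L/10) = 6.293e+06 → L_total = 10·log₁₀(6.293e+06) = 67.99 dB.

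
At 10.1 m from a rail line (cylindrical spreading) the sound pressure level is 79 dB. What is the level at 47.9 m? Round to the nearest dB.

72 dB

For a line source, L₂ = L₁ − 10·log₁₀(r₂/r₁).
L₂ = 79 − 10·log₁₀(47.9/10.1) = 79 − 6.760 = 72.24 dB.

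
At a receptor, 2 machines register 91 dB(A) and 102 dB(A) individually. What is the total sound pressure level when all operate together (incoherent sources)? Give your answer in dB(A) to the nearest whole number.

For uncorrelated sources the intensities add, so convert each level to linear form, sum, and take 10·log₁₀ of the total.
Σ 10^(L/10) = 10^(91/10) + 10^(102/10) = 1.711e+10.
L_total = 10·log₁₀(1.711e+10) = 102.33 dB(A).

102 dB(A)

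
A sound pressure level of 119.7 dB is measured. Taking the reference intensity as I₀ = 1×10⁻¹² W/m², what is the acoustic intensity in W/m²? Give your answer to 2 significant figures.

L = 10·log₁₀(I/I₀) ⇒ I = I₀·10^(L/10) = 10⁻¹² × 10^11.97.

0.93 W/m²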